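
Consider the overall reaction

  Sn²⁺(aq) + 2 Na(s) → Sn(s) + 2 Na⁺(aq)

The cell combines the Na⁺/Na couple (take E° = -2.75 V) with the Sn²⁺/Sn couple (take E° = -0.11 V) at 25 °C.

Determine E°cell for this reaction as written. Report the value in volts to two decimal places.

+2.64 V

The Sn²⁺/Sn couple has the higher reduction potential, so it is the cathode; Na⁺/Na is oxidised at the anode.
E°cell = E°(cathode) − E°(anode) = (-0.11) − (-2.75) = +2.64 V.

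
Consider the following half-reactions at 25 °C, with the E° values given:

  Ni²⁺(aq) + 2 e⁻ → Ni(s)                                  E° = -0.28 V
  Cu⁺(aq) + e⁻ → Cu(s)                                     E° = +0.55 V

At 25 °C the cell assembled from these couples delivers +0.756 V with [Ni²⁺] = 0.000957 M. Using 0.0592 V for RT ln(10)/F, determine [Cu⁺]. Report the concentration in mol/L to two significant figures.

0.0017 M

Cu⁺/Cu is the cathode, Ni²⁺/Ni the anode: E°cell = +0.83 V, n = 2.
Overall reaction: 2 Cu⁺(aq) + Ni(s) → 2 Cu(s) + Ni²⁺(aq); Q = [Ni²⁺]^1/[Cu⁺]^2.
From E = E° − (0.0592/n) log Q: log Q = (E° − E)·n/0.0592 = (+0.83 − (+0.756))·2/0.0592 = 2.5000.
So 2·log[Cu⁺] = 1·log(0.000957) − log Q = -3.0191 − (2.5000) = -5.5191; log[Cu⁺] = -5.5191 / 2 = -2.7595; [Cu⁺] = 10^(-2.7595) ≈ 0.0017 M.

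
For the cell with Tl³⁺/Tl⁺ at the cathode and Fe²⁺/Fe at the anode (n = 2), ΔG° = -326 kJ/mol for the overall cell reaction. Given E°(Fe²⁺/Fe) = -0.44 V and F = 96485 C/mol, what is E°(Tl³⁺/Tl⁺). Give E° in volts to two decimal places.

+1.25 V

E°cell = −ΔG°/(nF) = −(-326×10³)/((2)(96485)) = +1.689 V.
Since Tl³⁺/Tl⁺ is the cathode and Fe²⁺/Fe the anode, E°cell = E°(Tl³⁺/Tl⁺) − E°(Fe²⁺/Fe).
So E°(Tl³⁺/Tl⁺) = E°cell + E°(Fe²⁺/Fe) = +1.689 + (-0.44) = +1.25 V.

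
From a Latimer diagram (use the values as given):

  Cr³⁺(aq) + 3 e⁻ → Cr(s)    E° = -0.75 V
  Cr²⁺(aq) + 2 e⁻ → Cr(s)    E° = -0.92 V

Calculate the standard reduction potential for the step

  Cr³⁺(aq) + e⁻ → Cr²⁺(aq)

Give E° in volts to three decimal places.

Sequential free energies add, so n₃E°₃ = n₁E°₁ + n₂E°₂.
With n₃ = 3, and the known step contributing 2×(-0.92) V, the unknown satisfies 1·E° = 3×(-0.75) − 2×(-0.92) = -0.410.
E° = -0.410 / 1 = -0.410 V.

-0.410 V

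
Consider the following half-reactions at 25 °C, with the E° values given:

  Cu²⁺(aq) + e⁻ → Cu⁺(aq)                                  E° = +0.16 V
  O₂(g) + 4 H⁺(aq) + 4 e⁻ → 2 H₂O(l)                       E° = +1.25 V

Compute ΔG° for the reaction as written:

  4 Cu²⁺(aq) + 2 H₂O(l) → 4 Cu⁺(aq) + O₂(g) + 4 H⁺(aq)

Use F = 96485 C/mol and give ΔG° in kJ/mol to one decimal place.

+420.7 kJ/mol

As written, Cu²⁺/Cu⁺ is reduced (cathode) and O₂/H₂O is oxidised (anode), so E°cell = (+0.16) − (+1.25) = -1.09 V.
Balancing electrons gives n = 4.
ΔG° = −nFE° = −(4)(96485)(-1.09) = 420,675 J = +420.7 kJ/mol.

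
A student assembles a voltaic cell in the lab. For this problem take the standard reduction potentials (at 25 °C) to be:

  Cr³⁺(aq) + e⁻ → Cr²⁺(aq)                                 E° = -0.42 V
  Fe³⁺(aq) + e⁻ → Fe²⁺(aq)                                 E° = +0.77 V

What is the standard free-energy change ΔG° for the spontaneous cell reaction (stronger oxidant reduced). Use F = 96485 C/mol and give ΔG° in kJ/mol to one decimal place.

Fe³⁺/Fe²⁺ (E° = +0.77 V) is the cathode; Cr³⁺/Cr²⁺ (E° = -0.42 V) is the anode, so E°cell = +1.19 V.
Balancing electrons gives n = 1 (lcm of 1 and 1).
ΔG° = −nFE° = −(1)(96485)(+1.19) = -114,817 J = -114.8 kJ/mol.

-114.8 kJ/mol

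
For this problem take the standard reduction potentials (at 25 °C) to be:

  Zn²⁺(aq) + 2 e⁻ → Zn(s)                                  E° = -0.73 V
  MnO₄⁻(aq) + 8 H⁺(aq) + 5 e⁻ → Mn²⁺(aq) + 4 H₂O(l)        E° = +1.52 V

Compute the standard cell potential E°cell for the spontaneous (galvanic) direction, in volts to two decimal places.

+2.25 V

The MnO₄⁻/Mn²⁺ couple has the higher reduction potential, so it is the cathode; Zn²⁺/Zn is oxidised at the anode.
E°cell = E°(cathode) − E°(anode) = (+1.52) − (-0.73) = +2.25 V.
Since E°cell > 0, the reaction is spontaneous under standard conditions.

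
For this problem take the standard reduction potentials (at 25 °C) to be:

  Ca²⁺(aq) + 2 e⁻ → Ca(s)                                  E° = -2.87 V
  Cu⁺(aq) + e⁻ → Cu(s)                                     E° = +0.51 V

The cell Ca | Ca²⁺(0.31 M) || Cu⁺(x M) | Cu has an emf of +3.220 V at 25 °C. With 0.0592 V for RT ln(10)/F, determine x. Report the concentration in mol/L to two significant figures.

Cu⁺/Cu is the cathode, Ca²⁺/Ca the anode: E°cell = +3.38 V, n = 2.
Overall reaction: 2 Cu⁺(aq) + Ca(s) → 2 Cu(s) + Ca²⁺(aq); Q = [Ca²⁺]^1/[Cu⁺]^2.
From E = E° − (0.0592/n) log Q: log Q = (E° − E)·n/0.0592 = (+3.38 − (+3.220))·2/0.0592 = 5.4054.
So 2·log[Cu⁺] = 1·log(0.31) − log Q = -0.5086 − (5.4054) = -5.9140; log[Cu⁺] = -5.9140 / 2 = -2.9570; [Cu⁺] = 10^(-2.9570) ≈ 0.0011 M.

0.0011 M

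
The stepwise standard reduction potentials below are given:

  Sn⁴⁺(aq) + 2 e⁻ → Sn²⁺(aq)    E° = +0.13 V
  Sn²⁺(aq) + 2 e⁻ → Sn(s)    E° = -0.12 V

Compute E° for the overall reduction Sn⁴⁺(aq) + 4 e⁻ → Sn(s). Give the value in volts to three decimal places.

Standard free energies of sequential steps add: ΔG°₃ = ΔG°₁ + ΔG°₂, so n₃E°₃ = n₁E°₁ + n₂E°₂.
E°₃ = (2×+0.13 + 2×-0.12) / 4 = (+0.020) / 4 = +0.005 V.

+0.005 V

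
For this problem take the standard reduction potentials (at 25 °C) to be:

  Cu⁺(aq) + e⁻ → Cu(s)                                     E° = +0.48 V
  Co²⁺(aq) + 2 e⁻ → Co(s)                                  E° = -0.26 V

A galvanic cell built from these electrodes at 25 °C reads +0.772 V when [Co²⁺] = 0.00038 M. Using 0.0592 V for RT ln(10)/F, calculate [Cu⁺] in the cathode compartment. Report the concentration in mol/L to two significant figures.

Cu⁺/Cu is the cathode, Co²⁺/Co the anode: E°cell = +0.74 V, n = 2.
Overall reaction: 2 Cu⁺(aq) + Co(s) → 2 Cu(s) + Co²⁺(aq); Q = [Co²⁺]^1/[Cu⁺]^2.
From E = E° − (0.0592/n) log Q: log Q = (E° − E)·n/0.0592 = (+0.74 − (+0.772))·2/0.0592 = -1.0811.
So 2·log[Cu⁺] = 1·log(0.00038) − log Q = -3.4202 − (-1.0811) = -2.3391; log[Cu⁺] = -2.3391 / 2 = -1.1696; [Cu⁺] = 10^(-1.1696) ≈ 0.068 M.

0.068 M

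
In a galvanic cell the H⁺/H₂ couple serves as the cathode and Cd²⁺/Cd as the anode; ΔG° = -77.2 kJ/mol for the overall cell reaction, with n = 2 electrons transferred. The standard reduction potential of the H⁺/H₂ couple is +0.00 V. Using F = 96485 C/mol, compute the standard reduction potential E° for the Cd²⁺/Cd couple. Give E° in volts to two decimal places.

-0.40 V

E°cell = −ΔG°/(nF) = −(-77.2×10³)/((2)(96485)) = +0.400 V.
Since H⁺/H₂ is the cathode and Cd²⁺/Cd the anode, E°cell = E°(H⁺/H₂) − E°(Cd²⁺/Cd).
So E°(Cd²⁺/Cd) = E°(H⁺/H₂) − E°cell = (+0.00) − (+0.400) = -0.40 V.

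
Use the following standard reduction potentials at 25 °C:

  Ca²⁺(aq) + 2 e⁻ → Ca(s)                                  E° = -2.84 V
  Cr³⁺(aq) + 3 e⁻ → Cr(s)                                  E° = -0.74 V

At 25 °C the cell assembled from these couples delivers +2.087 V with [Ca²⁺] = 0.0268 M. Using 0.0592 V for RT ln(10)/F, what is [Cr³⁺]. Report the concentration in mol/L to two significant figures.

Cr³⁺/Cr is the cathode, Ca²⁺/Ca the anode: E°cell = +2.10 V, n = 6.
Overall reaction: 2 Cr³⁺(aq) + 3 Ca(s) → 2 Cr(s) + 3 Ca²⁺(aq); Q = [Ca²⁺]^3/[Cr³⁺]^2.
From E = E° − (0.0592/n) log Q: log Q = (E° − E)·n/0.0592 = (+2.10 − (+2.087))·6/0.0592 = 1.3176.
So 2·log[Cr³⁺] = 3·log(0.0268) − log Q = -4.7156 − (1.3176) = -6.0332; log[Cr³⁺] = -6.0332 / 2 = -3.0166; [Cr³⁺] = 10^(-3.0166) ≈ 0.00096 M.

0.00096 M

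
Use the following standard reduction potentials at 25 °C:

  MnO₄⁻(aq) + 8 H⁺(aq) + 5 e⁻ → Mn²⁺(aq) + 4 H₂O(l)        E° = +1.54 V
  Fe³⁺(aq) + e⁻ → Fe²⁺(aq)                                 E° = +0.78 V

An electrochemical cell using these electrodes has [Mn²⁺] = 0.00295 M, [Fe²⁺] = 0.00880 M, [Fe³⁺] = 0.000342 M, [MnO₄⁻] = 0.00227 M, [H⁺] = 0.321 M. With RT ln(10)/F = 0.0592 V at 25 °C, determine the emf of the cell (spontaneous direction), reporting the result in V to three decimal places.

MnO₄⁻/Mn²⁺ is the cathode (higher E°), Fe³⁺/Fe²⁺ the anode: E°cell = +1.54 − (+0.78) = +0.76 V, n = 5.
Overall: MnO₄⁻(aq) + 8 H⁺(aq) + 5 Fe²⁺(aq) → Mn²⁺(aq) + 4 H₂O(l) + 5 Fe³⁺(aq)
Q = [Mn²⁺]·[Fe³⁺]^5 / ([MnO₄⁻]·[H⁺]^8·[Fe²⁺]^5); log Q = -2.991.
E = E° − (0.0592/n) log Q = +0.76 − (0.0592/5)(-2.991) = +0.795 V.

+0.795 V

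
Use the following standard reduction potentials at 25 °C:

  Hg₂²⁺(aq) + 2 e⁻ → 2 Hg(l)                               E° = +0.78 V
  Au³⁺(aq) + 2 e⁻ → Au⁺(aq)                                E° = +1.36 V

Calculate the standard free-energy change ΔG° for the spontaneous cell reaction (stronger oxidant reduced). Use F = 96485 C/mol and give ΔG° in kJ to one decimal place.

-111.9 kJ

Au³⁺/Au⁺ (E° = +1.36 V) is the cathode; Hg₂²⁺/Hg (E° = +0.78 V) is the anode, so E°cell = +0.58 V.
Balancing electrons gives n = 2 (lcm of 2 and 2).
ΔG° = −nFE° = −(2)(96485)(+0.58) = -111,923 J = -111.9 kJ.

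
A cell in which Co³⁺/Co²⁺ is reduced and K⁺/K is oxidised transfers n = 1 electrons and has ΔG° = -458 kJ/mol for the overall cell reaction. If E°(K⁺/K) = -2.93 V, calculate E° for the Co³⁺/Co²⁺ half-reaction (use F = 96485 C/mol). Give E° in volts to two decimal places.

+1.82 V

E°cell = −ΔG°/(nF) = −(-458×10³)/((1)(96485)) = +4.747 V.
Since Co³⁺/Co²⁺ is the cathode and K⁺/K the anode, E°cell = E°(Co³⁺/Co²⁺) − E°(K⁺/K).
So E°(Co³⁺/Co²⁺) = E°cell + E°(K⁺/K) = +4.747 + (-2.93) = +1.82 V.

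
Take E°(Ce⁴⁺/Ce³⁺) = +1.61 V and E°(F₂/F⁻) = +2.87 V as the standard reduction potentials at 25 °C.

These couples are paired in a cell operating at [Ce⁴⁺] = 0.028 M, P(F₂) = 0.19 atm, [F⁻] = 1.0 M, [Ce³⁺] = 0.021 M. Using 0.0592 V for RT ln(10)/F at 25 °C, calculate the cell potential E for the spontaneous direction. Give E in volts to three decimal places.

F₂/F⁻ is the cathode (higher E°), Ce⁴⁺/Ce³⁺ the anode: E°cell = +2.87 − (+1.61) = +1.26 V, n = 2.
Overall: F₂(g) + 2 Ce³⁺(aq) → 2 F⁻(aq) + 2 Ce⁴⁺(aq)
Q = [F⁻]^2·[Ce⁴⁺]^2 / (P(F₂)·[Ce³⁺]^2); log Q = 0.971.
E = E° − (0.0592/n) log Q = +1.26 − (0.0592/2)(0.971) = +1.231 V.

+1.231 V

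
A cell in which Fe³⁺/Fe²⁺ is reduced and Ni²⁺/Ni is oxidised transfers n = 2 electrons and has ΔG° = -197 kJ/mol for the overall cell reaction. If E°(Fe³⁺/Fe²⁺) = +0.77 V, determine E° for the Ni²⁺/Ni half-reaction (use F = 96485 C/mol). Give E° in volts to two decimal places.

E°cell = −ΔG°/(nF) = −(-197×10³)/((2)(96485)) = +1.021 V.
Since Fe³⁺/Fe²⁺ is the cathode and Ni²⁺/Ni the anode, E°cell = E°(Fe³⁺/Fe²⁺) − E°(Ni²⁺/Ni).
So E°(Ni²⁺/Ni) = E°(Fe³⁺/Fe²⁺) − E°cell = (+0.77) − (+1.021) = -0.25 V.

-0.25 V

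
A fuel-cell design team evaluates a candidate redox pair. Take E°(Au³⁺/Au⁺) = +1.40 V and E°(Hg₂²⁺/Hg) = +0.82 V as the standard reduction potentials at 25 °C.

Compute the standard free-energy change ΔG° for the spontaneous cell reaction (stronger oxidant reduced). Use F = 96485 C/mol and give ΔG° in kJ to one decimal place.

-111.9 kJ

Au³⁺/Au⁺ (E° = +1.40 V) is the cathode; Hg₂²⁺/Hg (E° = +0.82 V) is the anode, so E°cell = +0.58 V.
Balancing electrons gives n = 2 (lcm of 2 and 2).
ΔG° = −nFE° = −(2)(96485)(+0.58) = -111,923 J = -111.9 kJ.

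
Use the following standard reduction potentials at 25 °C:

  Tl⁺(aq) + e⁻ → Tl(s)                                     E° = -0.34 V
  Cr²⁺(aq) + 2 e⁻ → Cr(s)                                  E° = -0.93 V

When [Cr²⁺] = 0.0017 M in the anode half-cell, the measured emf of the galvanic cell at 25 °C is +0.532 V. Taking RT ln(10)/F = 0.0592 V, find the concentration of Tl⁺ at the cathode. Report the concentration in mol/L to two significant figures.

Tl⁺/Tl is the cathode, Cr²⁺/Cr the anode: E°cell = +0.59 V, n = 2.
Overall reaction: 2 Tl⁺(aq) + Cr(s) → 2 Tl(s) + Cr²⁺(aq); Q = [Cr²⁺]^1/[Tl⁺]^2.
From E = E° − (0.0592/n) log Q: log Q = (E° − E)·n/0.0592 = (+0.59 − (+0.532))·2/0.0592 = 1.9595.
So 2·log[Tl⁺] = 1·log(0.0017) − log Q = -2.7696 − (1.9595) = -4.7291; log[Tl⁺] = -4.7291 / 2 = -2.3645; [Tl⁺] = 10^(-2.3645) ≈ 0.0043 M.

0.0043 M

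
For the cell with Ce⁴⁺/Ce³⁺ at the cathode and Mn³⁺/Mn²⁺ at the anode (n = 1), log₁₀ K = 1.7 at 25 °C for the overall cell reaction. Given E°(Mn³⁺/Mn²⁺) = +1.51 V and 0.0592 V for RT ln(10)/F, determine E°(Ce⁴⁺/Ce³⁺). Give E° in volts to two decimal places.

E°cell = (0.0592/n)·log K = (0.0592/1)(1.7) = +0.101 V.
Since Ce⁴⁺/Ce³⁺ is the cathode and Mn³⁺/Mn²⁺ the anode, E°cell = E°(Ce⁴⁺/Ce³⁺) − E°(Mn³⁺/Mn²⁺).
So E°(Ce⁴⁺/Ce³⁺) = E°cell + E°(Mn³⁺/Mn²⁺) = +0.101 + (+1.51) = +1.61 V.

+1.61 V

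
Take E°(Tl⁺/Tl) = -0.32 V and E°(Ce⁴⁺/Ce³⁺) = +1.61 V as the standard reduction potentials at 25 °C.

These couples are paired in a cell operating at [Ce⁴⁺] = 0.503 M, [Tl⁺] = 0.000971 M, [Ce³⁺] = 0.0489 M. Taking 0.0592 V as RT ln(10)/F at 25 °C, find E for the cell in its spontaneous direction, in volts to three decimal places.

Ce⁴⁺/Ce³⁺ is the cathode (higher E°), Tl⁺/Tl the anode: E°cell = +1.61 − (-0.32) = +1.93 V, n = 1.
Overall: Ce⁴⁺(aq) + Tl(s) → Ce³⁺(aq) + Tl⁺(aq)
Q = [Ce³⁺]·[Tl⁺] / ([Ce⁴⁺]); log Q = -4.025.
E = E° − (0.0592/n) log Q = +1.93 − (0.0592/1)(-4.025) = +2.168 V.

+2.168 V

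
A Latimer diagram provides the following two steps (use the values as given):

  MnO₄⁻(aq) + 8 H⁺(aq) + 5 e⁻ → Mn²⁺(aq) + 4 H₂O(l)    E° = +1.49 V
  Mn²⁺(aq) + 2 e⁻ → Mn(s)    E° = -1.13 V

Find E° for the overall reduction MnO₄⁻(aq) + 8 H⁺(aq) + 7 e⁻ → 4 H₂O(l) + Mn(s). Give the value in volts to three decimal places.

+0.741 V

Since ΔG° = −nFE° is additive over sequential reductions, n₃E°₃ = n₁E°₁ + n₂E°₂.
E°₃ = (5×+1.49 + 2×-1.13) / 7 = (+5.190) / 7 = +0.741 V.
Simply averaging or adding the two E° values would be wrong; the electron-weighted sum is required.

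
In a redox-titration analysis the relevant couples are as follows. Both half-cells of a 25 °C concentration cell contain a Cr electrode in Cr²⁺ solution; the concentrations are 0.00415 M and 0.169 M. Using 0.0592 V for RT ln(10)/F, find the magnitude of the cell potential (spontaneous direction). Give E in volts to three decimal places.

+0.048 V

For a concentration cell E°cell = 0. The 0.169 M side is the cathode (reduction is favoured where [Cr²⁺] is higher).
With n = 2, E = −(0.0592/2) log([Cr²⁺]ₐₙ/[Cr²⁺]꜀ₐₜ) = −(0.0592/2) log(0.00415/0.169) = −(0.0592/2)(-1.610) = +0.048 V.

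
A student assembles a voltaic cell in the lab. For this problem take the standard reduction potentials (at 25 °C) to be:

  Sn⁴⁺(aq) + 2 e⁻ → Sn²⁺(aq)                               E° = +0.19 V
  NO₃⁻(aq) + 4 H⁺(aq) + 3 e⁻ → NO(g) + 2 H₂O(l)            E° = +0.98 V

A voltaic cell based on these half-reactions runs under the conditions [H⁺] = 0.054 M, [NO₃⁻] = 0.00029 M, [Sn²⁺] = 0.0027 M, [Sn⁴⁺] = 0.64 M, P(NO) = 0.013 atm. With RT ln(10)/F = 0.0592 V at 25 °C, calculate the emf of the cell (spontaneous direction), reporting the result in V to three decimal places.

NO₃⁻/NO is the cathode (higher E°), Sn⁴⁺/Sn²⁺ the anode: E°cell = +0.98 − (+0.19) = +0.79 V, n = 6.
Overall: 2 NO₃⁻(aq) + 8 H⁺(aq) + 3 Sn²⁺(aq) → 2 NO(g) + 4 H₂O(l) + 3 Sn⁴⁺(aq)
Q = P(NO)^2·[Sn⁴⁺]^3 / ([NO₃⁻]^2·[H⁺]^8·[Sn²⁺]^3); log Q = 20.568.
E = E° − (0.0592/n) log Q = +0.79 − (0.0592/6)(20.568) = +0.587 V.

+0.587 V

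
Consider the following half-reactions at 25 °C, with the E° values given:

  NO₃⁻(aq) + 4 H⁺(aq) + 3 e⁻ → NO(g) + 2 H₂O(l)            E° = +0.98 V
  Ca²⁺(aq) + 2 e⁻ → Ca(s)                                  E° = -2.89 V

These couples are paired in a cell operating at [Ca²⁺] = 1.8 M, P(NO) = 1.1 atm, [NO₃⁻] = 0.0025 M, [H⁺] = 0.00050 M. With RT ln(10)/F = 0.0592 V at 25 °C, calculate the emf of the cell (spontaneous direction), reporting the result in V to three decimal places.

NO₃⁻/NO is the cathode (higher E°), Ca²⁺/Ca the anode: E°cell = +0.98 − (-2.89) = +3.87 V, n = 6.
Overall: 2 NO₃⁻(aq) + 8 H⁺(aq) + 3 Ca(s) → 2 NO(g) + 4 H₂O(l) + 3 Ca²⁺(aq)
Q = P(NO)^2·[Ca²⁺]^3 / ([NO₃⁻]^2·[H⁺]^8); log Q = 32.461.
E = E° − (0.0592/n) log Q = +3.87 − (0.0592/6)(32.461) = +3.550 V.

+3.550 V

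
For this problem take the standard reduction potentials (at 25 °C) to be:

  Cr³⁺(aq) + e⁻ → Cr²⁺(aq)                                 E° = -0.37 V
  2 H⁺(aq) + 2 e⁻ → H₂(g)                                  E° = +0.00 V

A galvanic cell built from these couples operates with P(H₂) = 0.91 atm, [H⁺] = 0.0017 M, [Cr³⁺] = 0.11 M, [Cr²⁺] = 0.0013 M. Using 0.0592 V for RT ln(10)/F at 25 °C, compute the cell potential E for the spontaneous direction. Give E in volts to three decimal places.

+0.093 V

H⁺/H₂ is the cathode (higher E°), Cr³⁺/Cr²⁺ the anode: E°cell = +0.00 − (-0.37) = +0.37 V, n = 2.
Overall: 2 H⁺(aq) + 2 Cr²⁺(aq) → H₂(g) + 2 Cr³⁺(aq)
Q = P(H₂)·[Cr³⁺]^2 / ([H⁺]^2·[Cr²⁺]^2); log Q = 9.353.
E = E° − (0.0592/n) log Q = +0.37 − (0.0592/2)(9.353) = +0.093 V.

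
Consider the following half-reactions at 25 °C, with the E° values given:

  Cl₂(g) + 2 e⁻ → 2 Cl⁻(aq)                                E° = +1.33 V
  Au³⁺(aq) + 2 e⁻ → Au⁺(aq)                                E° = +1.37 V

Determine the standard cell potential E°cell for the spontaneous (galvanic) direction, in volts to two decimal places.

The Au³⁺/Au⁺ couple has the higher reduction potential, so it is the cathode; Cl₂/Cl⁻ is oxidised at the anode.
E°cell = E°(cathode) − E°(anode) = (+1.37) − (+1.33) = +0.04 V.
Since E°cell > 0, the reaction is spontaneous under standard conditions.

+0.04 V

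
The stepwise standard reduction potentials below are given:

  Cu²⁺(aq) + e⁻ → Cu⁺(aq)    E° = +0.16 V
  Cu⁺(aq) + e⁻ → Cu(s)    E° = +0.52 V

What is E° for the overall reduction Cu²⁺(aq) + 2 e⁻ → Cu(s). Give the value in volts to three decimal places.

Standard free energies of sequential steps add: ΔG°₃ = ΔG°₁ + ΔG°₂, so n₃E°₃ = n₁E°₁ + n₂E°₂.
E°₃ = (1×+0.16 + 1×+0.52) / 2 = (+0.680) / 2 = +0.340 V.

+0.340 V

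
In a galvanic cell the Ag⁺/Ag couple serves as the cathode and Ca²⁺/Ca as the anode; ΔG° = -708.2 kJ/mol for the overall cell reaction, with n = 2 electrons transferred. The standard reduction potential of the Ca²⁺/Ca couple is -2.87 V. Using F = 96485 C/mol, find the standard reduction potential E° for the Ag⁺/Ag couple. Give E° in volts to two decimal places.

E°cell = −ΔG°/(nF) = −(-708.2×10³)/((2)(96485)) = +3.670 V.
Since Ag⁺/Ag is the cathode and Ca²⁺/Ca the anode, E°cell = E°(Ag⁺/Ag) − E°(Ca²⁺/Ca).
So E°(Ag⁺/Ag) = E°cell + E°(Ca²⁺/Ca) = +3.670 + (-2.87) = +0.80 V.

+0.80 V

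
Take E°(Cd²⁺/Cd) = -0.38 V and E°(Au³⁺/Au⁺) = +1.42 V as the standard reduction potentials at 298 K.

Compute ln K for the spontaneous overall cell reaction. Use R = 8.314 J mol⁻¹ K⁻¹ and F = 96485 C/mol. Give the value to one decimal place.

140.2

Cathode: Au³⁺/Au⁺; anode: Cd²⁺/Cd. E°cell = (+1.42) − (-0.38) = +1.80 V, with n = 2.
ΔG° = −nFE° = −RT ln K, so ln K = nFE°/(RT) = (2)(96485)(+1.80) / ((8.314)(298)) = 140.196.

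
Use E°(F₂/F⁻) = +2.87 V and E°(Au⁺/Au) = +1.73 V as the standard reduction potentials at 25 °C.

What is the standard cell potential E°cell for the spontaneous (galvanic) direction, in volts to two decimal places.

+1.14 V

The F₂/F⁻ couple has the higher reduction potential, so it is the cathode; Au⁺/Au is oxidised at the anode.
E°cell = E°(cathode) − E°(anode) = (+2.87) − (+1.73) = +1.14 V.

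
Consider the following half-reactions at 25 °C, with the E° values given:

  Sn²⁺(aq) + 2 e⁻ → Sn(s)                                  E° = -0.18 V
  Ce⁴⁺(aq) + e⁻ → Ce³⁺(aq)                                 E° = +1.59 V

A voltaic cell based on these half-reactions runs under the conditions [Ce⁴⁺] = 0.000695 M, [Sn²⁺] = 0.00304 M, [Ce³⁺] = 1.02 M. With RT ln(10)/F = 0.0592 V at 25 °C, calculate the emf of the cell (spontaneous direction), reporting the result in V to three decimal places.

Ce⁴⁺/Ce³⁺ is the cathode (higher E°), Sn²⁺/Sn the anode: E°cell = +1.59 − (-0.18) = +1.77 V, n = 2.
Overall: 2 Ce⁴⁺(aq) + Sn(s) → 2 Ce³⁺(aq) + Sn²⁺(aq)
Q = [Ce³⁺]^2·[Sn²⁺] / ([Ce⁴⁺]^2); log Q = 3.816.
E = E° − (0.0592/n) log Q = +1.77 − (0.0592/2)(3.816) = +1.657 V.

+1.657 V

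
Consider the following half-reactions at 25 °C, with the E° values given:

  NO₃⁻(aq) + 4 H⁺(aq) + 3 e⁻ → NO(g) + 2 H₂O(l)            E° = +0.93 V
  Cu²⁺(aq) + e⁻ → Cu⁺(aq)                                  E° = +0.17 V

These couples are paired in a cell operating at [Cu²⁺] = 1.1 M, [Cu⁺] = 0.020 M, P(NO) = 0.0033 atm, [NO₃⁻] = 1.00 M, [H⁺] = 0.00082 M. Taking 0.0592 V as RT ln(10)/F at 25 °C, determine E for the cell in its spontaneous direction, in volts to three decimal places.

NO₃⁻/NO is the cathode (higher E°), Cu²⁺/Cu⁺ the anode: E°cell = +0.93 − (+0.17) = +0.76 V, n = 3.
Overall: NO₃⁻(aq) + 4 H⁺(aq) + 3 Cu⁺(aq) → NO(g) + 2 H₂O(l) + 3 Cu²⁺(aq)
Q = P(NO)·[Cu²⁺]^3 / ([NO₃⁻]·[H⁺]^4·[Cu⁺]^3); log Q = 15.084.
E = E° − (0.0592/n) log Q = +0.76 − (0.0592/3)(15.084) = +0.462 V.

+0.462 V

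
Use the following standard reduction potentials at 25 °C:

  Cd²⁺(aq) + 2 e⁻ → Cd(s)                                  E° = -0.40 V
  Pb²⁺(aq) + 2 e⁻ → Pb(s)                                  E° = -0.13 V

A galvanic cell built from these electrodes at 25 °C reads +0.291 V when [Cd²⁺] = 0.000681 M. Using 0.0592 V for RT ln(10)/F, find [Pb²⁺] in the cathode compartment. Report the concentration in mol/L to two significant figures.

0.0035 M

Pb²⁺/Pb is the cathode, Cd²⁺/Cd the anode: E°cell = +0.27 V, n = 2.
Overall reaction: Pb²⁺(aq) + Cd(s) → Pb(s) + Cd²⁺(aq); Q = [Cd²⁺]^1/[Pb²⁺]^1.
From E = E° − (0.0592/n) log Q: log Q = (E° − E)·n/0.0592 = (+0.27 − (+0.291))·2/0.0592 = -0.7095.
So 1·log[Pb²⁺] = 1·log(0.000681) − log Q = -3.1669 − (-0.7095) = -2.4574; [Pb²⁺] = 10^(-2.4574) ≈ 0.0035 M.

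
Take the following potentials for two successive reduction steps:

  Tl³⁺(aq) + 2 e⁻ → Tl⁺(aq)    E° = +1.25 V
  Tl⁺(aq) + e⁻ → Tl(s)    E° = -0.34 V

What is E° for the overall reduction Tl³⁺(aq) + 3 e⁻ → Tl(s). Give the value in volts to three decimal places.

+0.720 V

Standard free energies of sequential steps add: ΔG°₃ = ΔG°₁ + ΔG°₂, so n₃E°₃ = n₁E°₁ + n₂E°₂.
E°₃ = (2×+1.25 + 1×-0.34) / 3 = (+2.160) / 3 = +0.720 V.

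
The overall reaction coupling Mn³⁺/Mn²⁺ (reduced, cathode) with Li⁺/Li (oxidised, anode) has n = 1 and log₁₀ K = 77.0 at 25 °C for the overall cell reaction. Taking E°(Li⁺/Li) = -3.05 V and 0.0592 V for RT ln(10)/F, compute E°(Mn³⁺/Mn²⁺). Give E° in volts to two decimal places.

E°cell = (0.0592/n)·log K = (0.0592/1)(77.0) = +4.558 V.
Since Mn³⁺/Mn²⁺ is the cathode and Li⁺/Li the anode, E°cell = E°(Mn³⁺/Mn²⁺) − E°(Li⁺/Li).
So E°(Mn³⁺/Mn²⁺) = E°cell + E°(Li⁺/Li) = +4.558 + (-3.05) = +1.51 V.

+1.51 V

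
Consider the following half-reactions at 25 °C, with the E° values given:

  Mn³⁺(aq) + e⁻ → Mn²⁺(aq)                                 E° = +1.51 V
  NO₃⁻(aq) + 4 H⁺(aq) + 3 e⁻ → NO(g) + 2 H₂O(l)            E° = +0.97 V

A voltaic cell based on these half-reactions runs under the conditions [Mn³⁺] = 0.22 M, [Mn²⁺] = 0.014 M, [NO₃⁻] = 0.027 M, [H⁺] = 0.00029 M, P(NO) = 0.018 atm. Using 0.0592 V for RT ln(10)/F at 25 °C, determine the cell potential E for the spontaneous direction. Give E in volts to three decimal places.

+0.887 V

Mn³⁺/Mn²⁺ is the cathode (higher E°), NO₃⁻/NO the anode: E°cell = +1.51 − (+0.97) = +0.54 V, n = 3.
Overall: 3 Mn³⁺(aq) + NO(g) + 2 H₂O(l) → 3 Mn²⁺(aq) + NO₃⁻(aq) + 4 H⁺(aq)
Q = [Mn²⁺]^3·[NO₃⁻]·[H⁺]^4 / ([Mn³⁺]^3·P(NO)); log Q = -17.563.
E = E° − (0.0592/n) log Q = +0.54 − (0.0592/3)(-17.563) = +0.887 V.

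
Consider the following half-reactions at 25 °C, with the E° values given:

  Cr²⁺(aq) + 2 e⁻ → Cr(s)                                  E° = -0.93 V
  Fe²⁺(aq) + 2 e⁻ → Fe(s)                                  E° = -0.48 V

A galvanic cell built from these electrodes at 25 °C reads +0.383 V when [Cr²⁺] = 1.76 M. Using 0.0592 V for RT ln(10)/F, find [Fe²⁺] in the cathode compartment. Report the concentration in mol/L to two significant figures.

Fe²⁺/Fe is the cathode, Cr²⁺/Cr the anode: E°cell = +0.45 V, n = 2.
Overall reaction: Fe²⁺(aq) + Cr(s) → Fe(s) + Cr²⁺(aq); Q = [Cr²⁺]^1/[Fe²⁺]^1.
From E = E° − (0.0592/n) log Q: log Q = (E° − E)·n/0.0592 = (+0.45 − (+0.383))·2/0.0592 = 2.2635.
So 1·log[Fe²⁺] = 1·log(1.76) − log Q = 0.2455 − (2.2635) = -2.0180; [Fe²⁺] = 10^(-2.0180) ≈ 0.0096 M.

0.0096 M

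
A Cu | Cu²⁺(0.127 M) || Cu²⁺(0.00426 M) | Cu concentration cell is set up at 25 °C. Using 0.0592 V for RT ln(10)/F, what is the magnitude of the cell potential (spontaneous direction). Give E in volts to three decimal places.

For a concentration cell E°cell = 0. The 0.127 M side is the cathode (reduction is favoured where [Cu²⁺] is higher).
With n = 2, E = −(0.0592/2) log([Cu²⁺]ₐₙ/[Cu²⁺]꜀ₐₜ) = −(0.0592/2) log(0.00426/0.127) = −(0.0592/2)(-1.474) = +0.044 V.

+0.044 V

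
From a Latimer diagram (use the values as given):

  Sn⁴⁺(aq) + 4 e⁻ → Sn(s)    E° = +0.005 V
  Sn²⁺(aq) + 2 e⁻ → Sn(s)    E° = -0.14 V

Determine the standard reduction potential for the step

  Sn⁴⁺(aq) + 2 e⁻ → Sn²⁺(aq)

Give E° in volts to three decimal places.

+0.150 V

Sequential free energies add, so n₃E°₃ = n₁E°₁ + n₂E°₂.
With n₃ = 4, and the known step contributing 2×(-0.14) V, the unknown satisfies 2·E° = 4×(+0.005) − 2×(-0.14) = +0.300.
E° = +0.300 / 2 = +0.150 V.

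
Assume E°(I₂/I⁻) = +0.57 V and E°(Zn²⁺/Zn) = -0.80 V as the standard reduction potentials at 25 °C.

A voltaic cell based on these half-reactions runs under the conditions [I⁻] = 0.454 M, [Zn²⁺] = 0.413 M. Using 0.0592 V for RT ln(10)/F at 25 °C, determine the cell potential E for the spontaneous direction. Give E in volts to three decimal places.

+1.402 V

I₂/I⁻ is the cathode (higher E°), Zn²⁺/Zn the anode: E°cell = +0.57 − (-0.80) = +1.37 V, n = 2.
Overall: I₂(s) + Zn(s) → 2 I⁻(aq) + Zn²⁺(aq)
Q = [I⁻]^2·[Zn²⁺]; log Q = -1.070.
E = E° − (0.0592/n) log Q = +1.37 − (0.0592/2)(-1.070) = +1.402 V.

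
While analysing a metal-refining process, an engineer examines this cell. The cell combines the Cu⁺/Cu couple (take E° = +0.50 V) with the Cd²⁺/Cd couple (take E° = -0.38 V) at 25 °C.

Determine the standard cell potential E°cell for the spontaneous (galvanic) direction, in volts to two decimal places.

+0.88 V

The Cu⁺/Cu couple has the higher reduction potential, so it is the cathode; Cd²⁺/Cd is oxidised at the anode.
E°cell = E°(cathode) − E°(anode) = (+0.50) − (-0.38) = +0.88 V.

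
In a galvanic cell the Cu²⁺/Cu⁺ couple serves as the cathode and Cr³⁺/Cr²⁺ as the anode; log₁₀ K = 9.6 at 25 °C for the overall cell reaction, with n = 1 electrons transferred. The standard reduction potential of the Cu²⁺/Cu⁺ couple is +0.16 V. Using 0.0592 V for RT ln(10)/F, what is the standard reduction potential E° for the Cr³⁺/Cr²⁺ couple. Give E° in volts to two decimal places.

-0.41 V

E°cell = (0.0592/n)·log K = (0.0592/1)(9.6) = +0.568 V.
Since Cu²⁺/Cu⁺ is the cathode and Cr³⁺/Cr²⁺ the anode, E°cell = E°(Cu²⁺/Cu⁺) − E°(Cr³⁺/Cr²⁺).
So E°(Cr³⁺/Cr²⁺) = E°(Cu²⁺/Cu⁺) − E°cell = (+0.16) − (+0.568) = -0.41 V.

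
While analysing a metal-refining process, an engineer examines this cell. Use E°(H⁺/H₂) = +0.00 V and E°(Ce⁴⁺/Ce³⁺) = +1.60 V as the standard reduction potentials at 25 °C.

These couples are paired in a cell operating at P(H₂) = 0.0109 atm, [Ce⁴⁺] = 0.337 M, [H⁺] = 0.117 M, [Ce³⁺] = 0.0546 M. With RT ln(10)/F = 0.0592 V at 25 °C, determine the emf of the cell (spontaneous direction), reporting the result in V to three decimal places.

+1.644 V

Ce⁴⁺/Ce³⁺ is the cathode (higher E°), H⁺/H₂ the anode: E°cell = +1.60 − (+0.00) = +1.60 V, n = 2.
Overall: 2 Ce⁴⁺(aq) + H₂(g) → 2 Ce³⁺(aq) + 2 H⁺(aq)
Q = [Ce³⁺]^2·[H⁺]^2 / ([Ce⁴⁺]^2·P(H₂)); log Q = -1.482.
E = E° − (0.0592/n) log Q = +1.60 − (0.0592/2)(-1.482) = +1.644 V.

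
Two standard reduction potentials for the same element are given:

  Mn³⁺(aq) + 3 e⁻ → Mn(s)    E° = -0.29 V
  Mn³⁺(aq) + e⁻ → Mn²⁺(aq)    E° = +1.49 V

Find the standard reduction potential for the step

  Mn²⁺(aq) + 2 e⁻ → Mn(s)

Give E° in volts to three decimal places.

Sequential free energies add, so n₃E°₃ = n₁E°₁ + n₂E°₂.
With n₃ = 3, and the known step contributing 1×(+1.49) V, the unknown satisfies 2·E° = 3×(-0.29) − 1×(+1.49) = -2.360.
E° = -2.360 / 2 = -1.180 V.

-1.180 V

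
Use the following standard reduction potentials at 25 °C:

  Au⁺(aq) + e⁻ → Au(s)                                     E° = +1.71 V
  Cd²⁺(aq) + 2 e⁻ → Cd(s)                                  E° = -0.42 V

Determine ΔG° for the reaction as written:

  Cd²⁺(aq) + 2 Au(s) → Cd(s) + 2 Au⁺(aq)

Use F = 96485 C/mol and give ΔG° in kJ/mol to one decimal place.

+411.0 kJ/mol

As written, Cd²⁺/Cd is reduced (cathode) and Au⁺/Au is oxidised (anode), so E°cell = (-0.42) − (+1.71) = -2.13 V.
Balancing electrons gives n = 2.
ΔG° = −nFE° = −(2)(96485)(-2.13) = 411,026 J = +411.0 kJ/mol.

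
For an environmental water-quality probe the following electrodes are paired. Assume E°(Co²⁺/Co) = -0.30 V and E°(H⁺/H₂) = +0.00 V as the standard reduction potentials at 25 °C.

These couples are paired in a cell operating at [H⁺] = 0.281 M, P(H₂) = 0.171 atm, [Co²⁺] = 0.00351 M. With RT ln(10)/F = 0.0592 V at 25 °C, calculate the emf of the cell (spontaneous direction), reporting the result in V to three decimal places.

H⁺/H₂ is the cathode (higher E°), Co²⁺/Co the anode: E°cell = +0.00 − (-0.30) = +0.30 V, n = 2.
Overall: 2 H⁺(aq) + Co(s) → H₂(g) + Co²⁺(aq)
Q = P(H₂)·[Co²⁺] / ([H⁺]^2); log Q = -2.119.
E = E° − (0.0592/n) log Q = +0.30 − (0.0592/2)(-2.119) = +0.363 V.

+0.363 V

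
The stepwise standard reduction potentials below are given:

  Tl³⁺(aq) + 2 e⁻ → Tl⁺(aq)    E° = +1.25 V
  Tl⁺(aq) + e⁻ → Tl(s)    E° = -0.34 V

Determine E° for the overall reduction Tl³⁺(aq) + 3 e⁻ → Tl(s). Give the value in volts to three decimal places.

Standard free energies of sequential steps add: ΔG°₃ = ΔG°₁ + ΔG°₂, so n₃E°₃ = n₁E°₁ + n₂E°₂.
E°₃ = (2×+1.25 + 1×-0.34) / 3 = (+2.160) / 3 = +0.720 V.

+0.720 V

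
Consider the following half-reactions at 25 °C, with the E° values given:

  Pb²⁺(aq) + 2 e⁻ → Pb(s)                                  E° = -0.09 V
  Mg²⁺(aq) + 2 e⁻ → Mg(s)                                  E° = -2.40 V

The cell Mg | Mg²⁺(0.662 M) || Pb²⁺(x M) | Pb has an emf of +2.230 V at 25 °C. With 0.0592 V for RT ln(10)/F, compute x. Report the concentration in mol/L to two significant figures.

0.0013 M

Pb²⁺/Pb is the cathode, Mg²⁺/Mg the anode: E°cell = +2.31 V, n = 2.
Overall reaction: Pb²⁺(aq) + Mg(s) → Pb(s) + Mg²⁺(aq); Q = [Mg²⁺]^1/[Pb²⁺]^1.
From E = E° − (0.0592/n) log Q: log Q = (E° − E)·n/0.0592 = (+2.31 − (+2.230))·2/0.0592 = 2.7027.
So 1·log[Pb²⁺] = 1·log(0.662) − log Q = -0.1791 − (2.7027) = -2.8818; [Pb²⁺] = 10^(-2.8818) ≈ 0.0013 M.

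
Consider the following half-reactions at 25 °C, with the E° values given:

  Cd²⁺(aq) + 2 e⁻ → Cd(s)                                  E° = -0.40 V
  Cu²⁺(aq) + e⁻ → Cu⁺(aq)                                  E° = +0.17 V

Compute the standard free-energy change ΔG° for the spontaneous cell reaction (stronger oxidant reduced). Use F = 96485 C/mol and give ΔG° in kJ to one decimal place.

Cu²⁺/Cu⁺ (E° = +0.17 V) is the cathode; Cd²⁺/Cd (E° = -0.40 V) is the anode, so E°cell = +0.57 V.
Balancing electrons gives n = 2 (lcm of 1 and 2).
ΔG° = −nFE° = −(2)(96485)(+0.57) = -109,993 J = -110.0 kJ.

-110.0 kJ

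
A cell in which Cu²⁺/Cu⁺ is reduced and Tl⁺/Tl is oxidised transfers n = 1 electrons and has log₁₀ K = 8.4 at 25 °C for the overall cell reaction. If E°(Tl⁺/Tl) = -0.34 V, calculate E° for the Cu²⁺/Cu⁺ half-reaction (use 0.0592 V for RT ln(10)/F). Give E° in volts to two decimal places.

+0.16 V

E°cell = (0.0592/n)·log K = (0.0592/1)(8.4) = +0.497 V.
Since Cu²⁺/Cu⁺ is the cathode and Tl⁺/Tl the anode, E°cell = E°(Cu²⁺/Cu⁺) − E°(Tl⁺/Tl).
So E°(Cu²⁺/Cu⁺) = E°cell + E°(Tl⁺/Tl) = +0.497 + (-0.34) = +0.16 V.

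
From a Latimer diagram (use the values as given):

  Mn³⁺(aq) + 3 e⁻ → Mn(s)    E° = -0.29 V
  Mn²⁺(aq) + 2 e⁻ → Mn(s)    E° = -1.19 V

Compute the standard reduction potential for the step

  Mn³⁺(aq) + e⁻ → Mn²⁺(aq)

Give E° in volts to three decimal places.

Sequential free energies add, so n₃E°₃ = n₁E°₁ + n₂E°₂.
With n₃ = 3, and the known step contributing 2×(-1.19) V, the unknown satisfies 1·E° = 3×(-0.29) − 2×(-1.19) = +1.510.
E° = +1.510 / 1 = +1.510 V.

+1.510 V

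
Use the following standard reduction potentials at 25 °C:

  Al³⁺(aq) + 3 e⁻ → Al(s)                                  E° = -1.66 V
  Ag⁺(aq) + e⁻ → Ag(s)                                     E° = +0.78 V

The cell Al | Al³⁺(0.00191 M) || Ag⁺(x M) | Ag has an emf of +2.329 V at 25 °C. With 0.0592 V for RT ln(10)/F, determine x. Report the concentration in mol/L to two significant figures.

Ag⁺/Ag is the cathode, Al³⁺/Al the anode: E°cell = +2.44 V, n = 3.
Overall reaction: 3 Ag⁺(aq) + Al(s) → 3 Ag(s) + Al³⁺(aq); Q = [Al³⁺]^1/[Ag⁺]^3.
From E = E° − (0.0592/n) log Q: log Q = (E° − E)·n/0.0592 = (+2.44 − (+2.329))·3/0.0592 = 5.6250.
So 3·log[Ag⁺] = 1·log(0.00191) − log Q = -2.7190 − (5.6250) = -8.3440; log[Ag⁺] = -8.3440 / 3 = -2.7813; [Ag⁺] = 10^(-2.7813) ≈ 0.0017 M.

0.0017 M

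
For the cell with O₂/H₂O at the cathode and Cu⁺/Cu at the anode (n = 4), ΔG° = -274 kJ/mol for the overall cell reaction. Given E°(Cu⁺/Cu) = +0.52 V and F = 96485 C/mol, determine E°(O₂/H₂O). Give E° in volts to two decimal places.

E°cell = −ΔG°/(nF) = −(-274×10³)/((4)(96485)) = +0.710 V.
Since O₂/H₂O is the cathode and Cu⁺/Cu the anode, E°cell = E°(O₂/H₂O) − E°(Cu⁺/Cu).
So E°(O₂/H₂O) = E°cell + E°(Cu⁺/Cu) = +0.710 + (+0.52) = +1.23 V.

+1.23 V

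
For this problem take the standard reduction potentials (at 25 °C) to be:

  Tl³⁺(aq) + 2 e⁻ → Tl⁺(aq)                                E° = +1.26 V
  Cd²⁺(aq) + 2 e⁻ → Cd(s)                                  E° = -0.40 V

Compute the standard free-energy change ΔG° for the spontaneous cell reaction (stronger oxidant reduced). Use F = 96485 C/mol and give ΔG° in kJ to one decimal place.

-320.3 kJ

Tl³⁺/Tl⁺ (E° = +1.26 V) is the cathode; Cd²⁺/Cd (E° = -0.40 V) is the anode, so E°cell = +1.66 V.
Balancing electrons gives n = 2 (lcm of 2 and 2).
ΔG° = −nFE° = −(2)(96485)(+1.66) = -320,330 J = -320.3 kJ.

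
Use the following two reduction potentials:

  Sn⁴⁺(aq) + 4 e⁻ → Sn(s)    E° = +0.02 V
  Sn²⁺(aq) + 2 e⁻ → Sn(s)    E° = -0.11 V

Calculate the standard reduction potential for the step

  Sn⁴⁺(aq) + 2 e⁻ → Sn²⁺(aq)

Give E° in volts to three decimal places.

Sequential free energies add, so n₃E°₃ = n₁E°₁ + n₂E°₂.
With n₃ = 4, and the known step contributing 2×(-0.11) V, the unknown satisfies 2·E° = 4×(+0.02) − 2×(-0.11) = +0.300.
E° = +0.300 / 2 = +0.150 V.

+0.150 V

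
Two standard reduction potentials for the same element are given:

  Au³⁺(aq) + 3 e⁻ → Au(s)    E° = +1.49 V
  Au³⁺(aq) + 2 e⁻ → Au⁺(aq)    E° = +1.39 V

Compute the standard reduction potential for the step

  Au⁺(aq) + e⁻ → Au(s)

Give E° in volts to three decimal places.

+1.690 V

Sequential free energies add, so n₃E°₃ = n₁E°₁ + n₂E°₂.
With n₃ = 3, and the known step contributing 2×(+1.39) V, the unknown satisfies 1·E° = 3×(+1.49) − 2×(+1.39) = +1.690.
E° = +1.690 / 1 = +1.690 V.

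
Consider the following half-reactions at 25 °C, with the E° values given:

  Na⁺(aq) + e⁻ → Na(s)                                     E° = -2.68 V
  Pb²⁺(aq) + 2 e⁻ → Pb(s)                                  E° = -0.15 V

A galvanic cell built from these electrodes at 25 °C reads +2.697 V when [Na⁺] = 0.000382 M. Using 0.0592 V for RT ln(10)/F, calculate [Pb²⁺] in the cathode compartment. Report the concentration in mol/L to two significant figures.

0.064 M

Pb²⁺/Pb is the cathode, Na⁺/Na the anode: E°cell = +2.53 V, n = 2.
Overall reaction: Pb²⁺(aq) + 2 Na(s) → Pb(s) + 2 Na⁺(aq); Q = [Na⁺]^2/[Pb²⁺]^1.
From E = E° − (0.0592/n) log Q: log Q = (E° − E)·n/0.0592 = (+2.53 − (+2.697))·2/0.0592 = -5.6419.
So 1·log[Pb²⁺] = 2·log(0.000382) − log Q = -6.8359 − (-5.6419) = -1.1940; [Pb²⁺] = 10^(-1.1940) ≈ 0.064 M.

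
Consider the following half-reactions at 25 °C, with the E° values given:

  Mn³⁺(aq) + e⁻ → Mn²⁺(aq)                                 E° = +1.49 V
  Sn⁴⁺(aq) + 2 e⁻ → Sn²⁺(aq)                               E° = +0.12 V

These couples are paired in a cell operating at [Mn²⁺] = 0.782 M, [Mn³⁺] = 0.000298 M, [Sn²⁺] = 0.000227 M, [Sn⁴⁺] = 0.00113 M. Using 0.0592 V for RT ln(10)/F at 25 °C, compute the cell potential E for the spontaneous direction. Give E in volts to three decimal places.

Mn³⁺/Mn²⁺ is the cathode (higher E°), Sn⁴⁺/Sn²⁺ the anode: E°cell = +1.49 − (+0.12) = +1.37 V, n = 2.
Overall: 2 Mn³⁺(aq) + Sn²⁺(aq) → 2 Mn²⁺(aq) + Sn⁴⁺(aq)
Q = [Mn²⁺]^2·[Sn⁴⁺] / ([Mn³⁺]^2·[Sn²⁺]); log Q = 7.535.
E = E° − (0.0592/n) log Q = +1.37 − (0.0592/2)(7.535) = +1.147 V.

+1.147 V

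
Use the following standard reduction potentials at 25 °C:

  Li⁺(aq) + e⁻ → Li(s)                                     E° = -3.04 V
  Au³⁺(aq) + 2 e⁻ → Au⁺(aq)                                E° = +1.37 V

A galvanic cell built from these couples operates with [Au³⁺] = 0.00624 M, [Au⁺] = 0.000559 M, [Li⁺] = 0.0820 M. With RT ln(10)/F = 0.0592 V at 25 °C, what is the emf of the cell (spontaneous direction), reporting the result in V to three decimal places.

Au³⁺/Au⁺ is the cathode (higher E°), Li⁺/Li the anode: E°cell = +1.37 − (-3.04) = +4.41 V, n = 2.
Overall: Au³⁺(aq) + 2 Li(s) → Au⁺(aq) + 2 Li⁺(aq)
Q = [Au⁺]·[Li⁺]^2 / ([Au³⁺]); log Q = -3.220.
E = E° − (0.0592/n) log Q = +4.41 − (0.0592/2)(-3.220) = +4.505 V.

+4.505 V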